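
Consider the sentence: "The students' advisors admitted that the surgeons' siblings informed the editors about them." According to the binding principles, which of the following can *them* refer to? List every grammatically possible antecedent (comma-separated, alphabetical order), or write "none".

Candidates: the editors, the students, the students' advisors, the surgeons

*them* is a pronoun; Principle B requires it to be free in its binding domain — the clause headed by 'informed'.
— the editors: object of the clause headed by 'informed'; c-commands the pronoun within its binding domain — blocked (Principle B).
— the students: possessor inside the subject DP of the matrix clause; does not c-command the pronoun — Principle B does not apply; allowed.
— the students' advisors: subject of the matrix clause; c-commands the pronoun but lies outside its binding domain — allowed.
— the surgeons: possessor inside the subject DP of the clause headed by 'informed'; does not c-command the pronoun — Principle B does not apply; allowed.

the students, the students' advisors, the surgeons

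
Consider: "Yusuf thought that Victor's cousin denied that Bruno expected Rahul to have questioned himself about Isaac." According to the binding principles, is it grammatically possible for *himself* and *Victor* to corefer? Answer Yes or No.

*himself* is a reflexive; Principle A requires it to be bound within its binding domain — the clause headed by 'questioned'.
— Victor: possessor inside the subject DP of the clause headed by 'denied'; does not c-command the reflexive — cannot bind it (Principle A).

No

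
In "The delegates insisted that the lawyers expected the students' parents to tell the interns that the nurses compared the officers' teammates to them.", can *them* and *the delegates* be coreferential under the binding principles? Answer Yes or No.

*the delegates* is an R-expression; Principle C requires it to be free (not bound by any c-commanding expression).
— them: second object of the clause headed by 'compared'; the pronoun does not c-command the R-expression — coreference allowed.

Yes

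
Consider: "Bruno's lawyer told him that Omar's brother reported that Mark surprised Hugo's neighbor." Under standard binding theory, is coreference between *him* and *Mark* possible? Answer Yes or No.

*Mark* is an R-expression; Principle C requires it to be free (not bound by any c-commanding expression).
— him: object of the matrix clause; the pronoun c-commands the R-expression — coreference blocked (Principle C).

No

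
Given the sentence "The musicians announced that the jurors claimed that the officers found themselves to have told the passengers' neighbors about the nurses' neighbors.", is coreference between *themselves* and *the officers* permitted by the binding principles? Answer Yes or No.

Yes

*themselves* is a reflexive; Principle A requires it to be bound within its binding domain — the clause headed by 'found'.
— the officers: subject of the clause headed by 'found'; c-commands the reflexive within its binding domain — allowed (Principle A).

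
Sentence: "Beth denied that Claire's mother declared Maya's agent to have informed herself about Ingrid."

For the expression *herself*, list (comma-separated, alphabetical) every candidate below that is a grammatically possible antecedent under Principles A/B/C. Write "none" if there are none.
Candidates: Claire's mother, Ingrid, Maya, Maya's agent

Maya's agent

*herself* is a reflexive; Principle A requires it to be bound within its binding domain — the clause headed by 'informed'.
— Claire's mother: subject of the clause headed by 'declared'; c-commands the reflexive but lies outside its binding domain — cannot bind it (Principle A).
— Ingrid: second object of the clause headed by 'informed'; does not c-command the reflexive — cannot bind it (Principle A).
— Maya: possessor inside the subject DP of the clause headed by 'informed'; does not c-command the reflexive — cannot bind it (Principle A).
— Maya's agent: subject of the clause headed by 'informed'; c-commands the reflexive within its binding domain — allowed (Principle A).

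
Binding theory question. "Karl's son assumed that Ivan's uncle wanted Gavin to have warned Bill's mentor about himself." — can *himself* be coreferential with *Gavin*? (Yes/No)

*himself* is a reflexive; Principle A requires it to be bound within its binding domain — the clause headed by 'warned'.
— Gavin: subject of the clause headed by 'warned'; c-commands the reflexive within its binding domain — allowed (Principle A).

Yes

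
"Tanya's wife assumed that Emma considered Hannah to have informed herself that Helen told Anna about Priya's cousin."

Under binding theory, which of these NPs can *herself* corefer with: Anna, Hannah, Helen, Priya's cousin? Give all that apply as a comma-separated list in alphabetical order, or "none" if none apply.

Hannah

*herself* is a reflexive; Principle A requires it to be bound within its binding domain — the clause headed by 'informed'.
— Anna: object of the clause headed by 'told'; does not c-command the reflexive — cannot bind it (Principle A).
— Hannah: subject of the clause headed by 'informed'; c-commands the reflexive within its binding domain — allowed (Principle A).
— Helen: subject of the clause headed by 'told'; does not c-command the reflexive — cannot bind it (Principle A).
— Priya's cousin: second object of the clause headed by 'told'; does not c-command the reflexive — cannot bind it (Principle A).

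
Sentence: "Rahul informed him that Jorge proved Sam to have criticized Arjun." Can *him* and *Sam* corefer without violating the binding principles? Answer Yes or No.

*Sam* is an R-expression; Principle C requires it to be free (not bound by any c-commanding expression).
— him: object of the matrix clause; the pronoun c-commands the R-expression — coreference blocked (Principle C).

No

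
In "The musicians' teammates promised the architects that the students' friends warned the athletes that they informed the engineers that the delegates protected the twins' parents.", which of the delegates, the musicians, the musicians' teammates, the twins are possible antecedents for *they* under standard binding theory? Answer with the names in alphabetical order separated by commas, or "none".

the musicians, the musicians' teammates

*they* is a pronoun; Principle B requires it to be free in its binding domain — the clause headed by 'informed'.
— the delegates: subject of the clause headed by 'protected'; is c-commanded by the pronoun; coreference would bind this R-expression — blocked (Principle C).
— the musicians: possessor inside the subject DP of the matrix clause; does not c-command the pronoun — Principle B does not apply; allowed.
— the musicians' teammates: subject of the matrix clause; c-commands the pronoun but lies outside its binding domain — allowed.
— the twins: possessor inside the object DP of the clause headed by 'protected'; is c-commanded by the pronoun; coreference would bind this R-expression — blocked (Principle C).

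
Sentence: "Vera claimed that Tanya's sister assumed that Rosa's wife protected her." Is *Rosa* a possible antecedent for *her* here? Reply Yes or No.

Yes

*her* is a pronoun; Principle B requires it to be free in its binding domain — the clause headed by 'protected'.
— Rosa: possessor inside the subject DP of the clause headed by 'protected'; does not c-command the pronoun — Principle B does not apply; allowed.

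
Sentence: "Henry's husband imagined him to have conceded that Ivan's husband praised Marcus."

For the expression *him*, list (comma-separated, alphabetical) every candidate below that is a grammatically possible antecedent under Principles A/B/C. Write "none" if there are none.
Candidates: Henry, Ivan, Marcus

*him* is a pronoun; Principle B requires it to be free in its binding domain — the matrix clause.
— Henry: possessor inside the subject DP of the matrix clause; does not c-command the pronoun — Principle B does not apply; allowed.
— Ivan: possessor inside the subject DP of the clause headed by 'praised'; is c-commanded by the pronoun; coreference would bind this R-expression — blocked (Principle C).
— Marcus: object of the clause headed by 'praised'; is c-commanded by the pronoun; coreference would bind this R-expression — blocked (Principle C).

Henry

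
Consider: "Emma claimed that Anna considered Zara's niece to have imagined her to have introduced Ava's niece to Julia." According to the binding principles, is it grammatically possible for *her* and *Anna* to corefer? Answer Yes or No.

Yes

*her* is a pronoun; Principle B requires it to be free in its binding domain — the clause headed by 'imagined'.
— Anna: subject of the clause headed by 'considered'; c-commands the pronoun but lies outside its binding domain — allowed.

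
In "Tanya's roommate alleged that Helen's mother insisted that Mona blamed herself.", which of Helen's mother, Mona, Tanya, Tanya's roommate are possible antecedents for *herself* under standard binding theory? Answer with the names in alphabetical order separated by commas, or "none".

*herself* is a reflexive; Principle A requires it to be bound within its binding domain — the clause headed by 'blamed'.
— Helen's mother: subject of the clause headed by 'insisted'; c-commands the reflexive but lies outside its binding domain — cannot bind it (Principle A).
— Mona: subject of the clause headed by 'blamed'; c-commands the reflexive within its binding domain — allowed (Principle A).
— Tanya: possessor inside the subject DP of the matrix clause; does not c-command the reflexive — cannot bind it (Principle A).
— Tanya's roommate: subject of the matrix clause; c-commands the reflexive but lies outside its binding domain — cannot bind it (Principle A).

Mona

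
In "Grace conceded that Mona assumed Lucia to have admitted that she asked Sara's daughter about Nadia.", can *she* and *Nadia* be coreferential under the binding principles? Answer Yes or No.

*Nadia* is an R-expression; Principle C requires it to be free (not bound by any c-commanding expression).
— she: subject of the clause headed by 'asked'; the pronoun c-commands the R-expression — coreference blocked (Principle C).

No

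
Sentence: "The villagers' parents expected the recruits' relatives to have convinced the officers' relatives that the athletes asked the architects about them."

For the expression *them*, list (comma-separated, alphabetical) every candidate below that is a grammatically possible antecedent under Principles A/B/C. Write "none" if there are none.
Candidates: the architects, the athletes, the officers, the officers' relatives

the officers, the officers' relatives

*them* is a pronoun; Principle B requires it to be free in its binding domain — the clause headed by 'asked'.
— the architects: object of the clause headed by 'asked'; c-commands the pronoun within its binding domain — blocked (Principle B).
— the athletes: subject of the clause headed by 'asked'; c-commands the pronoun within its binding domain — blocked (Principle B).
— the officers: possessor inside the object DP of the clause headed by 'convinced'; does not c-command the pronoun — Principle B does not apply; allowed.
— the officers' relatives: object of the clause headed by 'convinced'; c-commands the pronoun but lies outside its binding domain — allowed.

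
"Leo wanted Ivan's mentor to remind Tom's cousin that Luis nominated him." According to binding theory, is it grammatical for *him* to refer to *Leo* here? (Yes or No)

*Leo* is an R-expression; Principle C requires it to be free (not bound by any c-commanding expression).
— him: object of the clause headed by 'nominated'; the pronoun does not c-command the R-expression — coreference allowed.

Yes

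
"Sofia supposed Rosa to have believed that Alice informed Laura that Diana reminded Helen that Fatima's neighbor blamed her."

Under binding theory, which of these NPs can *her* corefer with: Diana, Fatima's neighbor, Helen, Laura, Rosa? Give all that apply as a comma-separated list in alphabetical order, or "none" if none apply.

Diana, Helen, Laura, Rosa

*her* is a pronoun; Principle B requires it to be free in its binding domain — the clause headed by 'blamed'.
— Diana: subject of the clause headed by 'reminded'; c-commands the pronoun but lies outside its binding domain — allowed.
— Fatima's neighbor: subject of the clause headed by 'blamed'; c-commands the pronoun within its binding domain — blocked (Principle B).
— Helen: object of the clause headed by 'reminded'; c-commands the pronoun but lies outside its binding domain — allowed.
— Laura: object of the clause headed by 'informed'; c-commands the pronoun but lies outside its binding domain — allowed.
— Rosa: subject of the clause headed by 'believed'; c-commands the pronoun but lies outside its binding domain — allowed.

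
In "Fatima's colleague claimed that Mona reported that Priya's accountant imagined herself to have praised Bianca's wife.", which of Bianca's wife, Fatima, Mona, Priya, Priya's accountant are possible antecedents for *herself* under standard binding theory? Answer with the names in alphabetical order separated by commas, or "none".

Priya's accountant

*herself* is a reflexive; Principle A requires it to be bound within its binding domain — the clause headed by 'imagined'.
— Bianca's wife: object of the clause headed by 'praised'; does not c-command the reflexive — cannot bind it (Principle A).
— Fatima: possessor inside the subject DP of the matrix clause; does not c-command the reflexive — cannot bind it (Principle A).
— Mona: subject of the clause headed by 'reported'; c-commands the reflexive but lies outside its binding domain — cannot bind it (Principle A).
— Priya: possessor inside the subject DP of the clause headed by 'imagined'; does not c-command the reflexive — cannot bind it (Principle A).
— Priya's accountant: subject of the clause headed by 'imagined'; c-commands the reflexive within its binding domain — allowed (Principle A).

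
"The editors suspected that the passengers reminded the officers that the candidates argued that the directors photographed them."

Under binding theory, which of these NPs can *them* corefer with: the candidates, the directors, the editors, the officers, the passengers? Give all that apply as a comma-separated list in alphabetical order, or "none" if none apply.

*them* is a pronoun; Principle B requires it to be free in its binding domain — the clause headed by 'photographed'.
— the candidates: subject of the clause headed by 'argued'; c-commands the pronoun but lies outside its binding domain — allowed.
— the directors: subject of the clause headed by 'photographed'; c-commands the pronoun within its binding domain — blocked (Principle B).
— the editors: subject of the matrix clause; c-commands the pronoun but lies outside its binding domain — allowed.
— the officers: object of the clause headed by 'reminded'; c-commands the pronoun but lies outside its binding domain — allowed.
— the passengers: subject of the clause headed by 'reminded'; c-commands the pronoun but lies outside its binding domain — allowed.

the candidates, the editors, the officers, the passengers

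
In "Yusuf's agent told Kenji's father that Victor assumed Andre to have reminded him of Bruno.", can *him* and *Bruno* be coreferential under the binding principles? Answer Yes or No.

No

*Bruno* is an R-expression; Principle C requires it to be free (not bound by any c-commanding expression).
— him: object of the clause headed by 'reminded'; the pronoun c-commands the R-expression — coreference blocked (Principle C).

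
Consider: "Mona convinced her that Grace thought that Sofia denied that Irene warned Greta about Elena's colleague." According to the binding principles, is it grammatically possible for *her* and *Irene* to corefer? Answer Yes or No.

*her* is a pronoun; Principle B requires it to be free in its binding domain — the matrix clause.
— Irene: subject of the clause headed by 'warned'; is c-commanded by the pronoun; coreference would bind this R-expression — blocked (Principle C).

No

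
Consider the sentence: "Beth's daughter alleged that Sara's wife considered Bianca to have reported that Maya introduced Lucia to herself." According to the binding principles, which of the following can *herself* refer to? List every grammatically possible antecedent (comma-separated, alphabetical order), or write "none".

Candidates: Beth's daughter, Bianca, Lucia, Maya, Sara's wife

*herself* is a reflexive; Principle A requires it to be bound within its binding domain — the clause headed by 'introduced'.
— Beth's daughter: subject of the matrix clause; c-commands the reflexive but lies outside its binding domain — cannot bind it (Principle A).
— Bianca: subject of the clause headed by 'reported'; c-commands the reflexive but lies outside its binding domain — cannot bind it (Principle A).
— Lucia: object of the clause headed by 'introduced'; c-commands the reflexive within its binding domain — allowed (Principle A).
— Maya: subject of the clause headed by 'introduced'; c-commands the reflexive within its binding domain — allowed (Principle A).
— Sara's wife: subject of the clause headed by 'considered'; c-commands the reflexive but lies outside its binding domain — cannot bind it (Principle A).

Lucia, Maya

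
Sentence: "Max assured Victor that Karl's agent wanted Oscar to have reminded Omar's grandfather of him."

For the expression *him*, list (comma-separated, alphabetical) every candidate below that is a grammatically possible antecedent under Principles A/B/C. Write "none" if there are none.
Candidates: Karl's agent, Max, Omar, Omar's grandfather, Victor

*him* is a pronoun; Principle B requires it to be free in its binding domain — the clause headed by 'reminded'.
— Karl's agent: subject of the clause headed by 'wanted'; c-commands the pronoun but lies outside its binding domain — allowed.
— Max: subject of the matrix clause; c-commands the pronoun but lies outside its binding domain — allowed.
— Omar: possessor inside the object DP of the clause headed by 'reminded'; does not c-command the pronoun — Principle B does not apply; allowed.
— Omar's grandfather: object of the clause headed by 'reminded'; c-commands the pronoun within its binding domain — blocked (Principle B).
— Victor: object of the matrix clause; c-commands the pronoun but lies outside its binding domain — allowed.

Karl's agent, Max, Omar, Victor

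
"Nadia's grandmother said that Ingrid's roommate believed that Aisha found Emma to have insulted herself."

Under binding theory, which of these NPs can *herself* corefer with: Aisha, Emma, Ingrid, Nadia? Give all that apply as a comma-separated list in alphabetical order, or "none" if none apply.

*herself* is a reflexive; Principle A requires it to be bound within its binding domain — the clause headed by 'insulted'.
— Aisha: subject of the clause headed by 'found'; c-commands the reflexive but lies outside its binding domain — cannot bind it (Principle A).
— Emma: subject of the clause headed by 'insulted'; c-commands the reflexive within its binding domain — allowed (Principle A).
— Ingrid: possessor inside the subject DP of the clause headed by 'believed'; does not c-command the reflexive — cannot bind it (Principle A).
— Nadia: possessor inside the subject DP of the matrix clause; does not c-command the reflexive — cannot bind it (Principle A).

Emma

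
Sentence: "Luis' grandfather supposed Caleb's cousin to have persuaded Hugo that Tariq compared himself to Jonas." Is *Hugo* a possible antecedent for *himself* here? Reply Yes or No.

*himself* is a reflexive; Principle A requires it to be bound within its binding domain — the clause headed by 'compared'.
— Hugo: object of the clause headed by 'persuaded'; c-commands the reflexive but lies outside its binding domain — cannot bind it (Principle A).

No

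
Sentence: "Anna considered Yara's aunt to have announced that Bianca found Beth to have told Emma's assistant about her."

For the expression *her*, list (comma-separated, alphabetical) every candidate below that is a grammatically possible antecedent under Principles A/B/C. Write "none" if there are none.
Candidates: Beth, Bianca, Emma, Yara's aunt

*her* is a pronoun; Principle B requires it to be free in its binding domain — the clause headed by 'told'.
— Beth: subject of the clause headed by 'told'; c-commands the pronoun within its binding domain — blocked (Principle B).
— Bianca: subject of the clause headed by 'found'; c-commands the pronoun but lies outside its binding domain — allowed.
— Emma: possessor inside the object DP of the clause headed by 'told'; does not c-command the pronoun — Principle B does not apply; allowed.
— Yara's aunt: subject of the clause headed by 'announced'; c-commands the pronoun but lies outside its binding domain — allowed.

Bianca, Emma, Yara's aunt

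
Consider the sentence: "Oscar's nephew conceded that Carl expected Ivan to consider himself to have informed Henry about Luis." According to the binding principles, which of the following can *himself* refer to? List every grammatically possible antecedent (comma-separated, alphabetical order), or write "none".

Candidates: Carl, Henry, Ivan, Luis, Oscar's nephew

Ivan

*himself* is a reflexive; Principle A requires it to be bound within its binding domain — the clause headed by 'consider'.
— Carl: subject of the clause headed by 'expected'; c-commands the reflexive but lies outside its binding domain — cannot bind it (Principle A).
— Henry: object of the clause headed by 'informed'; does not c-command the reflexive — cannot bind it (Principle A).
— Ivan: subject of the clause headed by 'consider'; c-commands the reflexive within its binding domain — allowed (Principle A).
— Luis: second object of the clause headed by 'informed'; does not c-command the reflexive — cannot bind it (Principle A).
— Oscar's nephew: subject of the matrix clause; c-commands the reflexive but lies outside its binding domain — cannot bind it (Principle A).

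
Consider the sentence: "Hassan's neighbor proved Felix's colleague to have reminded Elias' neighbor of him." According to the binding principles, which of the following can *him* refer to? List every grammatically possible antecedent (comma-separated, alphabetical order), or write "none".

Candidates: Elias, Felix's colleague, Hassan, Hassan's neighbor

*him* is a pronoun; Principle B requires it to be free in its binding domain — the clause headed by 'reminded'.
— Elias: possessor inside the object DP of the clause headed by 'reminded'; does not c-command the pronoun — Principle B does not apply; allowed.
— Felix's colleague: subject of the clause headed by 'reminded'; c-commands the pronoun within its binding domain — blocked (Principle B).
— Hassan: possessor inside the subject DP of the matrix clause; does not c-command the pronoun — Principle B does not apply; allowed.
— Hassan's neighbor: subject of the matrix clause; c-commands the pronoun but lies outside its binding domain — allowed.

Elias, Hassan, Hassan's neighbor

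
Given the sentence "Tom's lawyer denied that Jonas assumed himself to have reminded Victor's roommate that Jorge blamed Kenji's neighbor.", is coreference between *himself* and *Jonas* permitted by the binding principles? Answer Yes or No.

Yes

*himself* is a reflexive; Principle A requires it to be bound within its binding domain — the clause headed by 'assumed'.
— Jonas: subject of the clause headed by 'assumed'; c-commands the reflexive within its binding domain — allowed (Principle A).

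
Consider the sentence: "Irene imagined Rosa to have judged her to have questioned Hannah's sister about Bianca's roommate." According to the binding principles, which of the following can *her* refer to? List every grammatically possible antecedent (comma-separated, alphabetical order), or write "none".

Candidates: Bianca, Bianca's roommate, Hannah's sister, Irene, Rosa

*her* is a pronoun; Principle B requires it to be free in its binding domain — the clause headed by 'judged'.
— Bianca: possessor inside the second object DP of the clause headed by 'questioned'; is c-commanded by the pronoun; coreference would bind this R-expression — blocked (Principle C).
— Bianca's roommate: second object of the clause headed by 'questioned'; is c-commanded by the pronoun; coreference would bind this R-expression — blocked (Principle C).
— Hannah's sister: object of the clause headed by 'questioned'; is c-commanded by the pronoun; coreference would bind this R-expression — blocked (Principle C).
— Irene: subject of the matrix clause; c-commands the pronoun but lies outside its binding domain — allowed.
— Rosa: subject of the clause headed by 'judged'; c-commands the pronoun within its binding domain — blocked (Principle B).

Irene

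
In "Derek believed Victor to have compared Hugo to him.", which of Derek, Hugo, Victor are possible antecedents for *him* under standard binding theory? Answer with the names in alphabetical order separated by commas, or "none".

*him* is a pronoun; Principle B requires it to be free in its binding domain — the clause headed by 'compared'.
— Derek: subject of the matrix clause; c-commands the pronoun but lies outside its binding domain — allowed.
— Hugo: object of the clause headed by 'compared'; c-commands the pronoun within its binding domain — blocked (Principle B).
— Victor: subject of the clause headed by 'compared'; c-commands the pronoun within its binding domain — blocked (Principle B).

Derek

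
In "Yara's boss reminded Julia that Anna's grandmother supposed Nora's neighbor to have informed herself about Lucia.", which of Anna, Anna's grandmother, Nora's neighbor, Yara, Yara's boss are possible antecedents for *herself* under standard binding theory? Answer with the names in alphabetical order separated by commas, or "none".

Nora's neighbor

*herself* is a reflexive; Principle A requires it to be bound within its binding domain — the clause headed by 'informed'.
— Anna: possessor inside the subject DP of the clause headed by 'supposed'; does not c-command the reflexive — cannot bind it (Principle A).
— Anna's grandmother: subject of the clause headed by 'supposed'; c-commands the reflexive but lies outside its binding domain — cannot bind it (Principle A).
— Nora's neighbor: subject of the clause headed by 'informed'; c-commands the reflexive within its binding domain — allowed (Principle A).
— Yara: possessor inside the subject DP of the matrix clause; does not c-command the reflexive — cannot bind it (Principle A).
— Yara's boss: subject of the matrix clause; c-commands the reflexive but lies outside its binding domain — cannot bind it (Principle A).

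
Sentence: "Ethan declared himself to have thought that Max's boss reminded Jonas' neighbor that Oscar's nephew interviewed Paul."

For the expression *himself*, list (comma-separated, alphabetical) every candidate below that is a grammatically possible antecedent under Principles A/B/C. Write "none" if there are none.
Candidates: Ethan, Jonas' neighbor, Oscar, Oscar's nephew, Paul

Ethan

*himself* is a reflexive; Principle A requires it to be bound within its binding domain — the matrix clause.
— Ethan: subject of the matrix clause; c-commands the reflexive within its binding domain — allowed (Principle A).
— Jonas' neighbor: object of the clause headed by 'reminded'; does not c-command the reflexive — cannot bind it (Principle A).
— Oscar: possessor inside the subject DP of the clause headed by 'interviewed'; does not c-command the reflexive — cannot bind it (Principle A).
— Oscar's nephew: subject of the clause headed by 'interviewed'; does not c-command the reflexive — cannot bind it (Principle A).
— Paul: object of the clause headed by 'interviewed'; does not c-command the reflexive — cannot bind it (Principle A).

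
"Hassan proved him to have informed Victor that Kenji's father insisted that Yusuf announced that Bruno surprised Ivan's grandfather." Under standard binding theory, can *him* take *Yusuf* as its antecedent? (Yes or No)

*him* is a pronoun; Principle B requires it to be free in its binding domain — the matrix clause.
— Yusuf: subject of the clause headed by 'announced'; is c-commanded by the pronoun; coreference would bind this R-expression — blocked (Principle C).

No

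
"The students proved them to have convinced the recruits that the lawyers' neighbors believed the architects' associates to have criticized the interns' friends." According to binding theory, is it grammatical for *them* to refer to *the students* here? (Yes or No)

*the students* is an R-expression; Principle C requires it to be free (not bound by any c-commanding expression).
— them: subject of the clause headed by 'convinced'; the R-expression locally c-commands the pronoun — coreference blocked (Principle B on the pronoun).

No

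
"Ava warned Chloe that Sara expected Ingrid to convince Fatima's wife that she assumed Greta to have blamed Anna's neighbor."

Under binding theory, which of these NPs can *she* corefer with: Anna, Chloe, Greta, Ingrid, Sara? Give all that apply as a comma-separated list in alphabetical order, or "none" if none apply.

*she* is a pronoun; Principle B requires it to be free in its binding domain — the clause headed by 'assumed'.
— Anna: possessor inside the object DP of the clause headed by 'blamed'; is c-commanded by the pronoun; coreference would bind this R-expression — blocked (Principle C).
— Chloe: object of the matrix clause; c-commands the pronoun but lies outside its binding domain — allowed.
— Greta: subject of the clause headed by 'blamed'; is c-commanded by the pronoun; coreference would bind this R-expression — blocked (Principle C).
— Ingrid: subject of the clause headed by 'convince'; c-commands the pronoun but lies outside its binding domain — allowed.
— Sara: subject of the clause headed by 'expected'; c-commands the pronoun but lies outside its binding domain — allowed.

Chloe, Ingrid, Sara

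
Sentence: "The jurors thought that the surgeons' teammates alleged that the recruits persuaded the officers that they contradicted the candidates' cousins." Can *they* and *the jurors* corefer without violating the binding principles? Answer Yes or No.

Yes

*the jurors* is an R-expression; Principle C requires it to be free (not bound by any c-commanding expression).
— they: subject of the clause headed by 'contradicted'; the pronoun does not c-command the R-expression — coreference allowed.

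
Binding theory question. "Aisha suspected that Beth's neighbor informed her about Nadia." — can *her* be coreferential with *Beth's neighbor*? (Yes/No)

No

*her* is a pronoun; Principle B requires it to be free in its binding domain — the clause headed by 'informed'.
— Beth's neighbor: subject of the clause headed by 'informed'; c-commands the pronoun within its binding domain — blocked (Principle B).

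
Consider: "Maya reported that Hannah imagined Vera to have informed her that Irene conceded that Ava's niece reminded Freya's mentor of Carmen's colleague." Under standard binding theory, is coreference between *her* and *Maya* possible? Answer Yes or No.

*Maya* is an R-expression; Principle C requires it to be free (not bound by any c-commanding expression).
— her: object of the clause headed by 'informed'; the pronoun does not c-command the R-expression — coreference allowed.

Yes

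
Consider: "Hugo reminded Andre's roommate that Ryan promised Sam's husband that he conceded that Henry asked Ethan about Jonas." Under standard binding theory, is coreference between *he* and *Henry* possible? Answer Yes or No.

No

*Henry* is an R-expression; Principle C requires it to be free (not bound by any c-commanding expression).
— he: subject of the clause headed by 'conceded'; the pronoun c-commands the R-expression — coreference blocked (Principle C).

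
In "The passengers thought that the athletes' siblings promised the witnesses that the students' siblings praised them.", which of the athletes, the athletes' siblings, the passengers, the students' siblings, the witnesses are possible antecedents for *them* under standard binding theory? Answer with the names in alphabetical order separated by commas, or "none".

*them* is a pronoun; Principle B requires it to be free in its binding domain — the clause headed by 'praised'.
— the athletes: possessor inside the subject DP of the clause headed by 'promised'; does not c-command the pronoun — Principle B does not apply; allowed.
— the athletes' siblings: subject of the clause headed by 'promised'; c-commands the pronoun but lies outside its binding domain — allowed.
— the passengers: subject of the matrix clause; c-commands the pronoun but lies outside its binding domain — allowed.
— the students' siblings: subject of the clause headed by 'praised'; c-commands the pronoun within its binding domain — blocked (Principle B).
— the witnesses: object of the clause headed by 'promised'; c-commands the pronoun but lies outside its binding domain — allowed.

the athletes, the athletes' siblings, the passengers, the witnesses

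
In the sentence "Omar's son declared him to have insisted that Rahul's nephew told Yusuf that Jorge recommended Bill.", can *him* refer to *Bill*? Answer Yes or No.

No

*him* is a pronoun; Principle B requires it to be free in its binding domain — the matrix clause.
— Bill: object of the clause headed by 'recommended'; is c-commanded by the pronoun; coreference would bind this R-expression — blocked (Principle C).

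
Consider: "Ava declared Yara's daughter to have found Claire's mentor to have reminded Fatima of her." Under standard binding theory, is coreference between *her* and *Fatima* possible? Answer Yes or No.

No

*Fatima* is an R-expression; Principle C requires it to be free (not bound by any c-commanding expression).
— her: second object of the clause headed by 'reminded'; the R-expression locally c-commands the pronoun — coreference blocked (Principle B on the pronoun).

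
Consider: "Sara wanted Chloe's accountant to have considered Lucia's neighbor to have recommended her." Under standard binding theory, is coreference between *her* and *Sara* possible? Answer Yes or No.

Yes

*Sara* is an R-expression; Principle C requires it to be free (not bound by any c-commanding expression).
— her: object of the clause headed by 'recommended'; the pronoun does not c-command the R-expression — coreference allowed.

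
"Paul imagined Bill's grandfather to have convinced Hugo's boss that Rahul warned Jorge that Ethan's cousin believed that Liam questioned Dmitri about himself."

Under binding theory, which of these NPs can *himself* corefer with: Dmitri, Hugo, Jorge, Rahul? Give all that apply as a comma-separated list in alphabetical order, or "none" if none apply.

Dmitri

*himself* is a reflexive; Principle A requires it to be bound within its binding domain — the clause headed by 'questioned'.
— Dmitri: object of the clause headed by 'questioned'; c-commands the reflexive within its binding domain — allowed (Principle A).
— Hugo: possessor inside the object DP of the clause headed by 'convinced'; does not c-command the reflexive — cannot bind it (Principle A).
— Jorge: object of the clause headed by 'warned'; c-commands the reflexive but lies outside its binding domain — cannot bind it (Principle A).
— Rahul: subject of the clause headed by 'warned'; c-commands the reflexive but lies outside its binding domain — cannot bind it (Principle A).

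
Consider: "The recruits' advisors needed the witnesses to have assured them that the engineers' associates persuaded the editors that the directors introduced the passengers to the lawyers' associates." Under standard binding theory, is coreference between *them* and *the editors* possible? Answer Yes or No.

No

*the editors* is an R-expression; Principle C requires it to be free (not bound by any c-commanding expression).
— them: object of the clause headed by 'assured'; the pronoun c-commands the R-expression — coreference blocked (Principle C).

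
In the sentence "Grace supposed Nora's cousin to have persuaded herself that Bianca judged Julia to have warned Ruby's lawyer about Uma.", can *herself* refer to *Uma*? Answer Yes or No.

No

*herself* is a reflexive; Principle A requires it to be bound within its binding domain — the clause headed by 'persuaded'.
— Uma: second object of the clause headed by 'warned'; does not c-command the reflexive — cannot bind it (Principle A).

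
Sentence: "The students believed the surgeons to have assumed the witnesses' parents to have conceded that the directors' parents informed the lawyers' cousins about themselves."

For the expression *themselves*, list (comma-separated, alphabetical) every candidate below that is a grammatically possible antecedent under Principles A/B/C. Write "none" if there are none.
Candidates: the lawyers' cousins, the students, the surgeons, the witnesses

the lawyers' cousins

*themselves* is a reflexive; Principle A requires it to be bound within its binding domain — the clause headed by 'informed'.
— the lawyers' cousins: object of the clause headed by 'informed'; c-commands the reflexive within its binding domain — allowed (Principle A).
— the students: subject of the matrix clause; c-commands the reflexive but lies outside its binding domain — cannot bind it (Principle A).
— the surgeons: subject of the clause headed by 'assumed'; c-commands the reflexive but lies outside its binding domain — cannot bind it (Principle A).
— the witnesses: possessor inside the subject DP of the clause headed by 'conceded'; does not c-command the reflexive — cannot bind it (Principle A).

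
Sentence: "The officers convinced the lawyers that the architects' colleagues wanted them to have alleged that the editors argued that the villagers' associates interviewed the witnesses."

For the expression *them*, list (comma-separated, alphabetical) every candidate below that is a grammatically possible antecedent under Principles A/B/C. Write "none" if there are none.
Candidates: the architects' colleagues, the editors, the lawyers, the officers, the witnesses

the lawyers, the officers

*them* is a pronoun; Principle B requires it to be free in its binding domain — the clause headed by 'wanted'.
— the architects' colleagues: subject of the clause headed by 'wanted'; c-commands the pronoun within its binding domain — blocked (Principle B).
— the editors: subject of the clause headed by 'argued'; is c-commanded by the pronoun; coreference would bind this R-expression — blocked (Principle C).
— the lawyers: object of the matrix clause; c-commands the pronoun but lies outside its binding domain — allowed.
— the officers: subject of the matrix clause; c-commands the pronoun but lies outside its binding domain — allowed.
— the witnesses: object of the clause headed by 'interviewed'; is c-commanded by the pronoun; coreference would bind this R-expression — blocked (Principle C).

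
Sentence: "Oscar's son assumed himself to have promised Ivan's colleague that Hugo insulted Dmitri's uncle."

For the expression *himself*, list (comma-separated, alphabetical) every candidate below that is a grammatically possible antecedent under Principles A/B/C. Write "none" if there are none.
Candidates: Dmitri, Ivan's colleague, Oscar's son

Oscar's son

*himself* is a reflexive; Principle A requires it to be bound within its binding domain — the matrix clause.
— Dmitri: possessor inside the object DP of the clause headed by 'insulted'; does not c-command the reflexive — cannot bind it (Principle A).
— Ivan's colleague: object of the clause headed by 'promised'; does not c-command the reflexive — cannot bind it (Principle A).
— Oscar's son: subject of the matrix clause; c-commands the reflexive within its binding domain — allowed (Principle A).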